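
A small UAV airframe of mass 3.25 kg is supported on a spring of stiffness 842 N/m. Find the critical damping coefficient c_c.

c_c = 2√(k·m) = 2√(842.0 × 3.25) = 2 × 52.31 = 104.6 N·s/m.

105 N·s/m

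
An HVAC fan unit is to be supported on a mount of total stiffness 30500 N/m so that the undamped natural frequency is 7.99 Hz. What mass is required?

12.1 kg

ω_n = 2πf_n = 2π × 7.99 = 50.20 rad/s.
m = k/ω_n² = 30500/50.20² = 30500/2520 = 12.10 kg.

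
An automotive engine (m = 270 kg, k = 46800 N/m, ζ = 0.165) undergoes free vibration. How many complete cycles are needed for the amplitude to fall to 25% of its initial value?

2 cycles

Logarithmic decrement δ = 2πζ/√(1 − ζ²) = 2π × 0.1650/√(1 − 0.0272) = 1.051.
x_n/x₀ = e^(−nδ) ≤ 0.25; take ln: n ≥ ln(1/0.25)/δ = 1.386/1.051 = 1.319.
So 2 complete cycles are required.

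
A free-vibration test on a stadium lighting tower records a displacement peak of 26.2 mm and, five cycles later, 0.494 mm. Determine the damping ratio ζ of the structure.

0.125

Logarithmic decrement δ = (1/n)·ln(x₀/x_n) = (1/5)·ln(26.2/0.494) = (1/5)·ln(53.04) = 0.7942.
ζ = δ/√(4π² + δ²) = 0.7942/√(39.48 + 0.631) = 0.7942/6.333 = 0.1254.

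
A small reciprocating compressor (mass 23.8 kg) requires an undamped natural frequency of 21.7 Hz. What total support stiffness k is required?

442000 N/m

ω_n = 2πf_n = 2π × 21.7 = 136.3 rad/s.
k = m·ω_n² = 23.8 × 136.3² = 23.8 × 18590 = 442400 N/m.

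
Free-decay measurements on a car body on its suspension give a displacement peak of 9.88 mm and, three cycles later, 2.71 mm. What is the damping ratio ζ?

0.0685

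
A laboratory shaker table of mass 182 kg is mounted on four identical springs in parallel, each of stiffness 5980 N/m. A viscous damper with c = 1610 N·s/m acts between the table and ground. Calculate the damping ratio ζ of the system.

0.386

Parallel springs add: k_eq = 4 × 5980 = 23920 N/m.
ω_n = √(k_eq/m) = √(23920/182) = 11.46 rad/s.
Critical damping c_c = 2√(k_eq·m) = 2√(23920 × 182) = 4173 N·s/m, so ζ = c/c_c = 1610/4173 = 0.3858.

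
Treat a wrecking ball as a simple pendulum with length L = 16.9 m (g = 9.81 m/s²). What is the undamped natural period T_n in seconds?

8.25 s

For a simple pendulum ω_n = √(g/L) = √(9.81/16.9) = √0.5805 = 0.7619 rad/s.
T_n = 2π/ω_n = 6.283/0.7619 = 8.247 s.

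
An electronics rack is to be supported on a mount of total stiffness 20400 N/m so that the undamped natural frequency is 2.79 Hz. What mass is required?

66.4 kg

ω_n = 2πf_n = 2π × 2.79 = 17.53 rad/s.
m = k/ω_n² = 20400/17.53² = 20400/307.3 = 66.38 kg.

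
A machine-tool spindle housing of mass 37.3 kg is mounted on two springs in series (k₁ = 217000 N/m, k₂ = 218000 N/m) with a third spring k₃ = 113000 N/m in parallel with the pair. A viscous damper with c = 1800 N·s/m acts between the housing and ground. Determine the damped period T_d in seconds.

Series pair: k_s = k₁k₂/(k₁+k₂) = (217000)(218000)/(217000 + 218000) = 108700 N/m. In parallel with k₃: k_eq = 108700 + 113000 = 221700 N/m.
ω_n = √(k_eq/m) = √(221700/37.3) = 77.10 rad/s.
Critical damping c_c = 2√(k_eq·m) = 2√(221700 × 37.3) = 5752 N·s/m, so ζ = c/c_c = 1800/5752 = 0.3129.
ω_d = ω_n√(1 − ζ²) = 77.10 × √(1 − 0.0979) = 73.23 rad/s.
T_d = 2π/ω_d = 0.08580 s.

0.0858 s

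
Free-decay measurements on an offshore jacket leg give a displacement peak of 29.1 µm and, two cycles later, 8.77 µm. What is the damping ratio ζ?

Logarithmic decrement δ = (1/n)·ln(x₀/x_n) = (1/2)·ln(29.1/8.77) = (1/2)·ln(3.318) = 0.5997.
ζ = δ/√(4π² + δ²) = 0.5997/√(39.48 + 0.360) = 0.5997/6.312 = 0.09501.

0.0950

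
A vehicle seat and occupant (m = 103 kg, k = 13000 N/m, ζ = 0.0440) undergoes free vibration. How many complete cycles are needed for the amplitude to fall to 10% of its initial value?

Logarithmic decrement δ = 2πζ/√(1 − ζ²) = 2π × 0.04400/√(1 − 0.00194) = 0.2767.
x_n/x₀ = e^(−nδ) ≤ 0.1; take ln: n ≥ ln(1/0.1)/δ = 2.303/0.2767 = 8.321.
So 9 complete cycles are required.

9 cycles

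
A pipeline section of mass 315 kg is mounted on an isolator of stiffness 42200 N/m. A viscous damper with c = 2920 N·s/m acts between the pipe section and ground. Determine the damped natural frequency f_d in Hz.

ω_n = √(k/m) = √(42200/315) = 11.57 rad/s.
Critical damping c_c = 2√(k·m) = 2√(42200 × 315) = 7292 N·s/m, so ζ = c/c_c = 2920/7292 = 0.4004.
ω_d = ω_n√(1 − ζ²) = 11.57 × √(1 − 0.160) = 10.61 rad/s.
f_d = ω_d/(2π) = 1.688 Hz.

1.69 Hz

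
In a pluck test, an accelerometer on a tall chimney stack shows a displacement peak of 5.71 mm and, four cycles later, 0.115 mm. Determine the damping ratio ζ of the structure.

Logarithmic decrement δ = (1/n)·ln(x₀/x_n) = (1/4)·ln(5.71/0.115) = (1/4)·ln(49.65) = 0.9763.
ζ = δ/√(4π² + δ²) = 0.9763/√(39.48 + 0.953) = 0.9763/6.359 = 0.1535.

0.154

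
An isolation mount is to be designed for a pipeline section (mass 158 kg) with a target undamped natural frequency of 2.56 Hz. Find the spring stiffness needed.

40900 N/m

ω_n = 2πf_n = 2π × 2.56 = 16.08 rad/s.
k = m·ω_n² = 158 × 16.08² = 158 × 258.7 = 40880 N/m.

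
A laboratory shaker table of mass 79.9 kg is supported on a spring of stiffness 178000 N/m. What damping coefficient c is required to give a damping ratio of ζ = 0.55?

c_c = 2√(k·m) = 2√(178000 × 79.9) = 7542 N·s/m.
c = ζ·c_c = 0.55 × 7542 = 4148 N·s/m.

4150 N·s/m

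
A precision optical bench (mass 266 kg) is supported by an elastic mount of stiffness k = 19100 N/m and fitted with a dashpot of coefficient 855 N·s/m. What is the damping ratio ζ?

0.190

ω_n = √(k/m) = √(19100/266) = 8.474 rad/s.
Critical damping c_c = 2√(k·m) = 2√(19100 × 266) = 4508 N·s/m, so ζ = c/c_c = 855/4508 = 0.1897.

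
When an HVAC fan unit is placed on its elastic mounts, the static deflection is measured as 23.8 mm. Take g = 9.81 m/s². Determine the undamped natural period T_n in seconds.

ω_n = √(g/δ_st) = √(9.81/0.0238) = √412.2 = 20.30 rad/s.
T_n = 2π/ω_n = 6.283/20.30 = 0.3095 s.

0.309 s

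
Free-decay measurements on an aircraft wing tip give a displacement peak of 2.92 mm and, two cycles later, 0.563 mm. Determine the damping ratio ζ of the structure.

0.130

Logarithmic decrement δ = (1/n)·ln(x₀/x_n) = (1/2)·ln(2.92/0.563) = (1/2)·ln(5.187) = 0.8230.
ζ = δ/√(4π² + δ²) = 0.8230/√(39.48 + 0.677) = 0.8230/6.337 = 0.1299.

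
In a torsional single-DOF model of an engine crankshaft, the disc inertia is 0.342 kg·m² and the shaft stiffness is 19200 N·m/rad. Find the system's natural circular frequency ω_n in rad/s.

ω_n = √(k_t/J) = √(19200/0.342) = √56140 = 236.9 rad/s.

237 rad/s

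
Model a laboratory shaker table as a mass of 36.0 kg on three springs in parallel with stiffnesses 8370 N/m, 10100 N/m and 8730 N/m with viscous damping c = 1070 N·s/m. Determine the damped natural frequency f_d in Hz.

3.68 Hz

Parallel springs add: k_eq = 8370 + 10100 + 8730 = 27200 N/m.
ω_n = √(k_eq/m) = √(27200/36.0) = 27.49 rad/s.
Critical damping c_c = 2√(k_eq·m) = 2√(27200 × 36.0) = 1979 N·s/m, so ζ = c/c_c = 1070/1979 = 0.5407.
ω_d = ω_n√(1 − ζ²) = 27.49 × √(1 − 0.292) = 23.12 rad/s.
f_d = ω_d/(2π) = 3.680 Hz.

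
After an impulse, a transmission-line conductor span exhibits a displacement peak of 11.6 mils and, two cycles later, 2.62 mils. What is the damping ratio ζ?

Logarithmic decrement δ = (1/n)·ln(x₀/x_n) = (1/2)·ln(11.6/2.62) = (1/2)·ln(4.427) = 0.7439.
ζ = δ/√(4π² + δ²) = 0.7439/√(39.48 + 0.553) = 0.7439/6.327 = 0.1176.

0.118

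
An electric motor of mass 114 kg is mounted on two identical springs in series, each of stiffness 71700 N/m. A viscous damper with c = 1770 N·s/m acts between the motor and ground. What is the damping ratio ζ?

0.438

Series springs: 1/k_eq = 2/71700, so k_eq = 71700/2 = 35850 N/m.
ω_n = √(k_eq/m) = √(35850/114) = 17.73 rad/s.
Critical damping c_c = 2√(k_eq·m) = 2√(35850 × 114) = 4043 N·s/m, so ζ = c/c_c = 1770/4043 = 0.4378.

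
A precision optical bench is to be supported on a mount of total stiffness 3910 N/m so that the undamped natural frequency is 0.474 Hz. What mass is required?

441 kg

ω_n = 2πf_n = 2π × 0.474 = 2.978 rad/s.
m = k/ω_n² = 3910/2.978² = 3910/8.870 = 440.8 kg.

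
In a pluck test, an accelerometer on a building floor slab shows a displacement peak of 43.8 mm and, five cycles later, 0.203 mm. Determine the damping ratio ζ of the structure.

Logarithmic decrement δ = (1/n)·ln(x₀/x_n) = (1/5)·ln(43.8/0.203) = (1/5)·ln(215.8) = 1.075.
ζ = δ/√(4π² + δ²) = 1.075/√(39.48 + 1.16) = 1.075/6.374 = 0.1686.

0.169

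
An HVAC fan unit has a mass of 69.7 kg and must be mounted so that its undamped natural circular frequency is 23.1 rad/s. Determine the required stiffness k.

k = m·ω_n² = 69.7 × 23.10² = 69.7 × 533.6 = 37190 N/m.

37200 N/m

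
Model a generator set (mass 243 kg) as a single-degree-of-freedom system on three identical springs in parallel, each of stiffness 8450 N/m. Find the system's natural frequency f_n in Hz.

1.63 Hz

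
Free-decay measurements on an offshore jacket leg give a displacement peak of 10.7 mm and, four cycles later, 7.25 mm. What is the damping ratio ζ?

Logarithmic decrement δ = (1/n)·ln(x₀/x_n) = (1/4)·ln(10.7/7.25) = (1/4)·ln(1.476) = 0.09731.
ζ = δ/√(4π² + δ²) = 0.09731/√(39.48 + 0.00947) = 0.09731/6.284 = 0.01549.

0.0155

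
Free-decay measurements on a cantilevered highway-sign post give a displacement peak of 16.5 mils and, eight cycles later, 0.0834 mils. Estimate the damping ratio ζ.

0.105

Logarithmic decrement δ = (1/n)·ln(x₀/x_n) = (1/8)·ln(16.5/0.0834) = (1/8)·ln(197.8) = 0.6609.
ζ = δ/√(4π² + δ²) = 0.6609/√(39.48 + 0.437) = 0.6609/6.318 = 0.1046.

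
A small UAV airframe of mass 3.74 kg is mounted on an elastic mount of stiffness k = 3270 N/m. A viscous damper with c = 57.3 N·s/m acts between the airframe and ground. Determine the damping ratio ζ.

ω_n = √(k/m) = √(3270/3.74) = 29.57 rad/s.
Critical damping c_c = 2√(k·m) = 2√(3270 × 3.74) = 221.2 N·s/m, so ζ = c/c_c = 57.3/221.2 = 0.2591.

0.259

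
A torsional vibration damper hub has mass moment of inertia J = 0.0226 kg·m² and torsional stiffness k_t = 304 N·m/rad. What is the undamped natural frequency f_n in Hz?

18.5 Hz

ω_n = √(k_t/J) = √(304/0.0226) = √13450 = 116.0 rad/s.
f_n = ω_n/(2π) = 116.0/6.283 = 18.46 Hz.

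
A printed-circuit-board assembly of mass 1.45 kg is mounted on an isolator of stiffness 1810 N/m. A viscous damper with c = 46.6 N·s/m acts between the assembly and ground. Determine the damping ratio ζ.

0.455

ω_n = √(k/m) = √(1810/1.45) = 35.33 rad/s.
Critical damping c_c = 2√(k·m) = 2√(1810 × 1.45) = 102.5 N·s/m, so ζ = c/c_c = 46.6/102.5 = 0.4548.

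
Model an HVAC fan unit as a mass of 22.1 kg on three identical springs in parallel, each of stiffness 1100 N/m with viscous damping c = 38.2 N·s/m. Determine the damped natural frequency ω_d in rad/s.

12.2 rad/s

Parallel springs add: k_eq = 3 × 1100 = 3300 N/m.
ω_n = √(k_eq/m) = √(3300/22.1) = 12.22 rad/s.
Critical damping c_c = 2√(k_eq·m) = 2√(3300 × 22.1) = 540.1 N·s/m, so ζ = c/c_c = 38.2/540.1 = 0.07073.
ω_d = ω_n√(1 − ζ²) = 12.22 × √(1 − 0.00500) = 12.19 rad/s.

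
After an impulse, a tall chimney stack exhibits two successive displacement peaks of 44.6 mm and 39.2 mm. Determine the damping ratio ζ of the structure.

0.0205

Logarithmic decrement δ = (1/n)·ln(x₀/x_n) = (1/1)·ln(44.6/39.2) = (1/1)·ln(1.138) = 0.1291.
ζ = δ/√(4π² + δ²) = 0.1291/√(39.48 + 0.0167) = 0.1291/6.285 = 0.02054.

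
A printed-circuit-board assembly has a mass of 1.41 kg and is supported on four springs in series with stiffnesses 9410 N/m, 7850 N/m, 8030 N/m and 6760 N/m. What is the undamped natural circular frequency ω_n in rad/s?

37.4 rad/s

Series springs: 1/k_eq = 1/9410 + 1/7850 + 1/8030 + 1/6760 = 0.0005061, so k_eq = 1976 N/m.
ω_n = √(k_eq/m) = √(1976/1.41) = √1401 = 37.43 rad/s.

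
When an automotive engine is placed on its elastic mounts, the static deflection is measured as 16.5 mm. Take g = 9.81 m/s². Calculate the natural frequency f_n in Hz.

ω_n = √(g/δ_st) = √(9.81/0.0165) = √594.5 = 24.38 rad/s.
f_n = ω_n/(2π) = 24.38/6.283 = 3.881 Hz.

3.88 Hz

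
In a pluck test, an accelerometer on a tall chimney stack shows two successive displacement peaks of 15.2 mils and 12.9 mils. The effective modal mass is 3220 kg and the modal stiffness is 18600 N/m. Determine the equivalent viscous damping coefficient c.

Logarithmic decrement δ = (1/n)·ln(x₀/x_n) = (1/1)·ln(15.2/12.9) = (1/1)·ln(1.178) = 0.1641.
ζ = δ/√(4π² + δ²) = 0.1641/√(39.48 + 0.0269) = 0.1641/6.285 = 0.02610.
c = ζ · 2√(km) = 0.02610 × 2√(18600 × 3220) = 0.02610 × 15480 = 404.0 N·s/m.

404 N·s/m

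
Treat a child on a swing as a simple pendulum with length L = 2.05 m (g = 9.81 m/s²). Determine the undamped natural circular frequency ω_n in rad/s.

For a simple pendulum ω_n = √(g/L) = √(9.81/2.05) = √4.785 = 2.188 rad/s.

2.19 rad/s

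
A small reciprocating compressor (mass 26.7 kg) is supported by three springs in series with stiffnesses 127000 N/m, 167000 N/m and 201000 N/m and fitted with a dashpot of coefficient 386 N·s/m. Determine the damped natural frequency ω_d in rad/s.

44.0 rad/s

Series springs: 1/k_eq = 1/127000 + 1/167000 + 1/201000 = 1.884×10^-5, so k_eq = 53090 N/m.
ω_n = √(k_eq/m) = √(53090/26.7) = 44.59 rad/s.
Critical damping c_c = 2√(k_eq·m) = 2√(53090 × 26.7) = 2381 N·s/m, so ζ = c/c_c = 386/2381 = 0.1621.
ω_d = ω_n√(1 − ζ²) = 44.59 × √(1 − 0.0263) = 44.00 rad/s.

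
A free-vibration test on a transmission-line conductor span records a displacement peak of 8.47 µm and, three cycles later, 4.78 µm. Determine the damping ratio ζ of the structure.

0.0303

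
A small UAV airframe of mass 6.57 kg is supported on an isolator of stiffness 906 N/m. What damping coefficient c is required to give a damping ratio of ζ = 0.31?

c_c = 2√(k·m) = 2√(906.0 × 6.57) = 154.3 N·s/m.
c = ζ·c_c = 0.31 × 154.3 = 47.83 N·s/m.

47.8 N·s/m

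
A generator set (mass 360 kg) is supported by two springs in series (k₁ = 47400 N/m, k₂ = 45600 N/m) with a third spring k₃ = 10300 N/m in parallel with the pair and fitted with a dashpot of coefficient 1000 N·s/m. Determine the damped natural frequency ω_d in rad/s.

9.55 rad/s

Series pair: k_s = k₁k₂/(k₁+k₂) = (47400)(45600)/(47400 + 45600) = 23240 N/m. In parallel with k₃: k_eq = 23240 + 10300 = 33540 N/m.
ω_n = √(k_eq/m) = √(33540/360) = 9.652 rad/s.
Critical damping c_c = 2√(k_eq·m) = 2√(33540 × 360) = 6950 N·s/m, so ζ = c/c_c = 1000/6950 = 0.1439.
ω_d = ω_n√(1 − ζ²) = 9.652 × √(1 − 0.0207) = 9.552 rad/s.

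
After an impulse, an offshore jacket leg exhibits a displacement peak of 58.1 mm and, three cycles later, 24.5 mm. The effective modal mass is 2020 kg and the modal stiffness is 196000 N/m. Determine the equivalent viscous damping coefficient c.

Logarithmic decrement δ = (1/n)·ln(x₀/x_n) = (1/3)·ln(58.1/24.5) = (1/3)·ln(2.371) = 0.2878.
ζ = δ/√(4π² + δ²) = 0.2878/√(39.48 + 0.0828) = 0.2878/6.290 = 0.04576.
c = ζ · 2√(km) = 0.04576 × 2√(196000 × 2020) = 0.04576 × 39800 = 1821 N·s/m.

1820 N·s/m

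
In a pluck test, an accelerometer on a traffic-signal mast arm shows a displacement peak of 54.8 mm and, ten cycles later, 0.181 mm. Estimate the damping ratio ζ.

Logarithmic decrement δ = (1/n)·ln(x₀/x_n) = (1/10)·ln(54.8/0.181) = (1/10)·ln(302.8) = 0.5713.
ζ = δ/√(4π² + δ²) = 0.5713/√(39.48 + 0.326) = 0.5713/6.309 = 0.09055.

0.0906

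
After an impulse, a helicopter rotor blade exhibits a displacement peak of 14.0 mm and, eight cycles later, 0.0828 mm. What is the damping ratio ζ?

0.102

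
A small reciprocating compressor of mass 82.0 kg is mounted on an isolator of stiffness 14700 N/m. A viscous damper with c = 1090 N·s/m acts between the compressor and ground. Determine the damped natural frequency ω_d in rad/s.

ω_n = √(k/m) = √(14700/82.0) = 13.39 rad/s.
Critical damping c_c = 2√(k·m) = 2√(14700 × 82.0) = 2196 N·s/m, so ζ = c/c_c = 1090/2196 = 0.4964.
ω_d = ω_n√(1 − ζ²) = 13.39 × √(1 − 0.246) = 11.62 rad/s.

11.6 rad/s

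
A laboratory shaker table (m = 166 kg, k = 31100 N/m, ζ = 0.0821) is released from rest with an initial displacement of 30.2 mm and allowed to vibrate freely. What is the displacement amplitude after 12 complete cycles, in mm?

Logarithmic decrement δ = 2πζ/√(1 − ζ²) = 2π × 0.08210/√(1 − 0.00674) = 0.5176.
After n cycles, x_n/x₀ = e^(−nδ), so x_12 = 30.2 × e^(−12 × 0.5176) = 30.2 × 0.002007 = 0.06061 mm.

0.0606 mm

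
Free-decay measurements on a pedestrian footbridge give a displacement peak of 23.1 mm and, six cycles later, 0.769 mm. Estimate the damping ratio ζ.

Logarithmic decrement δ = (1/n)·ln(x₀/x_n) = (1/6)·ln(23.1/0.769) = (1/6)·ln(30.04) = 0.5671.
ζ = δ/√(4π² + δ²) = 0.5671/√(39.48 + 0.322) = 0.5671/6.309 = 0.08989.

0.0899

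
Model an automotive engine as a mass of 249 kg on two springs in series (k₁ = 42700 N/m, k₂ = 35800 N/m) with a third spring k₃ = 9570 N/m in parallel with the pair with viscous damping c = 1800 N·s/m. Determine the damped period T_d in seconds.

Series pair: k_s = k₁k₂/(k₁+k₂) = (42700)(35800)/(42700 + 35800) = 19470 N/m. In parallel with k₃: k_eq = 19470 + 9570 = 29040 N/m.
ω_n = √(k_eq/m) = √(29040/249) = 10.80 rad/s.
Critical damping c_c = 2√(k_eq·m) = 2√(29040 × 249) = 5378 N·s/m, so ζ = c/c_c = 1800/5378 = 0.3347.
ω_d = ω_n√(1 − ζ²) = 10.80 × √(1 − 0.112) = 10.18 rad/s.
T_d = 2π/ω_d = 0.6174 s.

0.617 s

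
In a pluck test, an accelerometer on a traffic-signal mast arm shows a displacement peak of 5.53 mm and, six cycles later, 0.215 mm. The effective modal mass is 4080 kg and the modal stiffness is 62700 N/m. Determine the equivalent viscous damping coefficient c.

Logarithmic decrement δ = (1/n)·ln(x₀/x_n) = (1/6)·ln(5.53/0.215) = (1/6)·ln(25.72) = 0.5412.
ζ = δ/√(4π² + δ²) = 0.5412/√(39.48 + 0.293) = 0.5412/6.306 = 0.08582.
c = ζ · 2√(km) = 0.08582 × 2√(62700 × 4080) = 0.08582 × 31990 = 2745 N·s/m.

2750 N·s/m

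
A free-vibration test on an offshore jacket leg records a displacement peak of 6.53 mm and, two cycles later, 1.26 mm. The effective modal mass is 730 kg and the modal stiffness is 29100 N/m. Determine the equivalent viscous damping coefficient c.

Logarithmic decrement δ = (1/n)·ln(x₀/x_n) = (1/2)·ln(6.53/1.26) = (1/2)·ln(5.183) = 0.8226.
ζ = δ/√(4π² + δ²) = 0.8226/√(39.48 + 0.677) = 0.8226/6.337 = 0.1298.
c = ζ · 2√(km) = 0.1298 × 2√(29100 × 730) = 0.1298 × 9218 = 1197 N·s/m.

1200 N·s/m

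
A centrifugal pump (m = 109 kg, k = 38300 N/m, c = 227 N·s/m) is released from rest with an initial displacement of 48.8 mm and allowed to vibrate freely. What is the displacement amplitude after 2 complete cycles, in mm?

24.3 mm

ζ = c/(2√(km)) = 227/(2√(38300 × 109)) = 227/4086 = 0.05555.
Logarithmic decrement δ = 2πζ/√(1 − ζ²) = 2π × 0.05555/√(1 − 0.00309) = 0.3496.
After n cycles, x_n/x₀ = e^(−nδ), so x_2 = 48.8 × e^(−2 × 0.3496) = 48.8 × 0.4970 = 24.25 mm.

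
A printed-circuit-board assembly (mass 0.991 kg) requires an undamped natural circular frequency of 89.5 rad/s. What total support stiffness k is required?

7940 N/m

k = m·ω_n² = 0.991 × 89.50² = 0.991 × 8010 = 7938 N/m.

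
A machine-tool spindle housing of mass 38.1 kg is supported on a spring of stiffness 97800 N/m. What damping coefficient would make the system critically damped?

c_c = 2√(k·m) = 2√(97800 × 38.1) = 2 × 1930 = 3861 N·s/m.

3860 N·s/m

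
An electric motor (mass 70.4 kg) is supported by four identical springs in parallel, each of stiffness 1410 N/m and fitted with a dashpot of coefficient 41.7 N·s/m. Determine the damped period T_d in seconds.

0.702 s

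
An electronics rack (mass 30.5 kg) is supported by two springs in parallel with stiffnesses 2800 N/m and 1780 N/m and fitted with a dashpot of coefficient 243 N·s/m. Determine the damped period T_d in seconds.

0.542 s

Parallel springs add: k_eq = 2800 + 1780 = 4580 N/m.
ω_n = √(k_eq/m) = √(4580/30.5) = 12.25 rad/s.
Critical damping c_c = 2√(k_eq·m) = 2√(4580 × 30.5) = 747.5 N·s/m, so ζ = c/c_c = 243/747.5 = 0.3251.
ω_d = ω_n√(1 − ζ²) = 12.25 × √(1 − 0.106) = 11.59 rad/s.
T_d = 2π/ω_d = 0.5422 s.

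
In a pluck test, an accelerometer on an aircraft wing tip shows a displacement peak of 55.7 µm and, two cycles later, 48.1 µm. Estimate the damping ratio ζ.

0.0117

Logarithmic decrement δ = (1/n)·ln(x₀/x_n) = (1/2)·ln(55.7/48.1) = (1/2)·ln(1.158) = 0.07335.
ζ = δ/√(4π² + δ²) = 0.07335/√(39.48 + 0.00538) = 0.07335/6.284 = 0.01167.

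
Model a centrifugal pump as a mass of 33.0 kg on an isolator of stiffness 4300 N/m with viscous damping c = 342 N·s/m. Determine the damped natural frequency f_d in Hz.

ω_n = √(k/m) = √(4300/33.0) = 11.42 rad/s.
Critical damping c_c = 2√(k·m) = 2√(4300 × 33.0) = 753.4 N·s/m, so ζ = c/c_c = 342/753.4 = 0.4539.
ω_d = ω_n√(1 − ζ²) = 11.42 × √(1 − 0.206) = 10.17 rad/s.
f_d = ω_d/(2π) = 1.619 Hz.

1.62 Hz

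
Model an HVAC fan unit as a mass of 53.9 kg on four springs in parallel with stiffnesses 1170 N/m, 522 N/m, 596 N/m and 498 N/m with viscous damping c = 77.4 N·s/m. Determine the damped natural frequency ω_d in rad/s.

7.15 rad/s

Parallel springs add: k_eq = 1170 + 522 + 596 + 498 = 2786 N/m.
ω_n = √(k_eq/m) = √(2786/53.9) = 7.189 rad/s.
Critical damping c_c = 2√(k_eq·m) = 2√(2786 × 53.9) = 775.0 N·s/m, so ζ = c/c_c = 77.4/775.0 = 0.09987.
ω_d = ω_n√(1 − ζ²) = 7.189 × √(1 − 0.00997) = 7.154 rad/s.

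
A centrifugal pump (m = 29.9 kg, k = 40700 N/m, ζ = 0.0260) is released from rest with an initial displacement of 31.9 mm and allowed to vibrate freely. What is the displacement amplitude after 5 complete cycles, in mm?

14.1 mm

Logarithmic decrement δ = 2πζ/√(1 − ζ²) = 2π × 0.02600/√(1 − 0.000676) = 0.1634.
After n cycles, x_n/x₀ = e^(−nδ), so x_5 = 31.9 × e^(−5 × 0.1634) = 31.9 × 0.4417 = 14.09 mm.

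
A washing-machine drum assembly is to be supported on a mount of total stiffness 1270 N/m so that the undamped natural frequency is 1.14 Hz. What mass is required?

ω_n = 2πf_n = 2π × 1.14 = 7.163 rad/s.
m = k/ω_n² = 1270/7.163² = 1270/51.31 = 24.75 kg.

24.8 kg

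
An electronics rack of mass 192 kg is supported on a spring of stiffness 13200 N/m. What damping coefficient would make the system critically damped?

c_c = 2√(k·m) = 2√(13200 × 192) = 2 × 1592 = 3184 N·s/m.

3180 N·s/m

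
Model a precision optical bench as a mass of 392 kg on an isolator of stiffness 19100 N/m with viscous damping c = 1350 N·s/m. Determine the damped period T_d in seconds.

0.929 s

ω_n = √(k/m) = √(19100/392) = 6.980 rad/s.
Critical damping c_c = 2√(k·m) = 2√(19100 × 392) = 5473 N·s/m, so ζ = c/c_c = 1350/5473 = 0.2467.
ω_d = ω_n√(1 − ζ²) = 6.980 × √(1 − 0.0609) = 6.765 rad/s.
T_d = 2π/ω_d = 0.9288 s.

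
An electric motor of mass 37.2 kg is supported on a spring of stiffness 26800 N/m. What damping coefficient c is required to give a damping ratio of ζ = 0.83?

1660 N·s/m

c_c = 2√(k·m) = 2√(26800 × 37.2) = 1997 N·s/m.
c = ζ·c_c = 0.83 × 1997 = 1657 N·s/m.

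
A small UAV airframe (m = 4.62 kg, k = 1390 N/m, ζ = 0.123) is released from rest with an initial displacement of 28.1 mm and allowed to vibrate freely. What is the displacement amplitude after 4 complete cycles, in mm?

Logarithmic decrement δ = 2πζ/√(1 − ζ²) = 2π × 0.1230/√(1 − 0.0151) = 0.7787.
After n cycles, x_n/x₀ = e^(−nδ), so x_4 = 28.1 × e^(−4 × 0.7787) = 28.1 × 0.04438 = 1.247 mm.

1.25 mm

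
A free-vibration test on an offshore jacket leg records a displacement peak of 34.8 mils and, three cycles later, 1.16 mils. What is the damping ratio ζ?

0.178

Logarithmic decrement δ = (1/n)·ln(x₀/x_n) = (1/3)·ln(34.8/1.16) = (1/3)·ln(30.00) = 1.134.
ζ = δ/√(4π² + δ²) = 1.134/√(39.48 + 1.29) = 1.134/6.385 = 0.1776.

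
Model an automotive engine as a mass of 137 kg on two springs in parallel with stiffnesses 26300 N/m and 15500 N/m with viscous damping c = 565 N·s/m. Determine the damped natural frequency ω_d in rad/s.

Parallel springs add: k_eq = 26300 + 15500 = 41800 N/m.
ω_n = √(k_eq/m) = √(41800/137) = 17.47 rad/s.
Critical damping c_c = 2√(k_eq·m) = 2√(41800 × 137) = 4786 N·s/m, so ζ = c/c_c = 565/4786 = 0.1181.
ω_d = ω_n√(1 − ζ²) = 17.47 × √(1 − 0.0139) = 17.35 rad/s.

17.3 rad/s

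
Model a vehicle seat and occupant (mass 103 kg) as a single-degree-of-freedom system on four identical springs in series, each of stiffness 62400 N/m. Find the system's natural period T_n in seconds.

Series springs: 1/k_eq = 4/62400, so k_eq = 62400/4 = 15600 N/m.
ω_n = √(k_eq/m) = √(15600/103) = √151.5 = 12.31 rad/s.
T_n = 2π/ω_n = 6.283/12.31 = 0.5105 s.

0.511 s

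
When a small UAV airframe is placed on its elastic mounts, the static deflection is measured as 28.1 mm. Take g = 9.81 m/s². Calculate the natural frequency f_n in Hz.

ω_n = √(g/δ_st) = √(9.81/0.0281) = √349.1 = 18.68 rad/s.
f_n = ω_n/(2π) = 18.68/6.283 = 2.974 Hz.

2.97 Hz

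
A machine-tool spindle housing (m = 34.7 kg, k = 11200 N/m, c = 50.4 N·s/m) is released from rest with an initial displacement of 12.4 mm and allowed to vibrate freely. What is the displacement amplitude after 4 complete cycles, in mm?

ζ = c/(2√(km)) = 50.4/(2√(11200 × 34.7)) = 50.4/1247 = 0.04042.
Logarithmic decrement δ = 2πζ/√(1 − ζ²) = 2π × 0.04042/√(1 − 0.00163) = 0.2542.
After n cycles, x_n/x₀ = e^(−nδ), so x_4 = 12.4 × e^(−4 × 0.2542) = 12.4 × 0.3618 = 4.486 mm.

4.49 mm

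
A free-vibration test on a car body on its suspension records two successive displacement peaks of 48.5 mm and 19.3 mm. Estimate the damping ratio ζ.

Logarithmic decrement δ = (1/n)·ln(x₀/x_n) = (1/1)·ln(48.5/19.3) = (1/1)·ln(2.513) = 0.9215.
ζ = δ/√(4π² + δ²) = 0.9215/√(39.48 + 0.849) = 0.9215/6.350 = 0.1451.

0.145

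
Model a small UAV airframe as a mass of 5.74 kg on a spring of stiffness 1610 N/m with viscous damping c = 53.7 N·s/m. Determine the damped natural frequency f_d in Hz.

2.56 Hz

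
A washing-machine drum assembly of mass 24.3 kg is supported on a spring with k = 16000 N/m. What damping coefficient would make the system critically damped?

1250 N·s/m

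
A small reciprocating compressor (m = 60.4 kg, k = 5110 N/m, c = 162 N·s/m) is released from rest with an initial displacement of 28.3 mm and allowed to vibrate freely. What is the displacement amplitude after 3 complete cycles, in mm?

ζ = c/(2√(km)) = 162/(2√(5110 × 60.4)) = 162/1111 = 0.1458.
Logarithmic decrement δ = 2πζ/√(1 − ζ²) = 2π × 0.1458/√(1 − 0.0213) = 0.9260.
After n cycles, x_n/x₀ = e^(−nδ), so x_3 = 28.3 × e^(−3 × 0.9260) = 28.3 × 0.06217 = 1.759 mm.

1.76 mm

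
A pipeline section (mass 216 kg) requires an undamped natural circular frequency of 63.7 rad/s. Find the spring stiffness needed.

k = m·ω_n² = 216 × 63.70² = 216 × 4058 = 876500 N/m.

876000 N/m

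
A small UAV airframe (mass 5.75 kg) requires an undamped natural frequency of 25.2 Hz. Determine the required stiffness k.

144000 N/m

ω_n = 2πf_n = 2π × 25.2 = 158.3 rad/s.
k = m·ω_n² = 5.75 × 158.3² = 5.75 × 25070 = 144200 N/m.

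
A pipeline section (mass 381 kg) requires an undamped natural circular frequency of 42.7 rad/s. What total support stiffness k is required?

k = m·ω_n² = 381 × 42.70² = 381 × 1823 = 694700 N/m.

695000 N/m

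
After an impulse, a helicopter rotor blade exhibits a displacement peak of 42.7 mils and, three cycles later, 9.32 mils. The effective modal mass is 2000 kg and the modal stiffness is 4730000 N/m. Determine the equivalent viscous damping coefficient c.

15700 N·s/m

Logarithmic decrement δ = (1/n)·ln(x₀/x_n) = (1/3)·ln(42.7/9.32) = (1/3)·ln(4.582) = 0.5073.
ζ = δ/√(4π² + δ²) = 0.5073/√(39.48 + 0.257) = 0.5073/6.304 = 0.08048.
c = ζ · 2√(km) = 0.08048 × 2√(4730000 × 2000) = 0.08048 × 194500 = 15660 N·s/m.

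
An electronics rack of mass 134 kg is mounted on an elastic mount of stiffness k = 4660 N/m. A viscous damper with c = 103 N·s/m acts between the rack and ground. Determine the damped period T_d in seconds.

1.07 s

ω_n = √(k/m) = √(4660/134) = 5.897 rad/s.
Critical damping c_c = 2√(k·m) = 2√(4660 × 134) = 1580 N·s/m, so ζ = c/c_c = 103/1580 = 0.06517.
ω_d = ω_n√(1 − ζ²) = 5.897 × √(1 − 0.00425) = 5.885 rad/s.
T_d = 2π/ω_d = 1.068 s.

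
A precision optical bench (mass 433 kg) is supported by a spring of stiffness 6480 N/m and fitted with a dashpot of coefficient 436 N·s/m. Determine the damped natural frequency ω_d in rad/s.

ω_n = √(k/m) = √(6480/433) = 3.869 rad/s.
Critical damping c_c = 2√(k·m) = 2√(6480 × 433) = 3350 N·s/m, so ζ = c/c_c = 436/3350 = 0.1301.
ω_d = ω_n√(1 − ζ²) = 3.869 × √(1 − 0.0169) = 3.836 rad/s.

3.84 rad/s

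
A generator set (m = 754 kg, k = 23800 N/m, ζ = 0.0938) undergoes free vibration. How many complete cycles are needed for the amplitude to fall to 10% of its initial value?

4 cycles

Logarithmic decrement δ = 2πζ/√(1 − ζ²) = 2π × 0.09380/√(1 − 0.00880) = 0.5920.
x_n/x₀ = e^(−nδ) ≤ 0.1; take ln: n ≥ ln(1/0.1)/δ = 2.303/0.5920 = 3.890.
So 4 complete cycles are required.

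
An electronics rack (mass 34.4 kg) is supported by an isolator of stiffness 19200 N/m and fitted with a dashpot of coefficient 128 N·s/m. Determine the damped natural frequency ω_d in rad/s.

ω_n = √(k/m) = √(19200/34.4) = 23.62 rad/s.
Critical damping c_c = 2√(k·m) = 2√(19200 × 34.4) = 1625 N·s/m, so ζ = c/c_c = 128/1625 = 0.07875.
ω_d = ω_n√(1 − ζ²) = 23.62 × √(1 − 0.00620) = 23.55 rad/s.

23.6 rad/s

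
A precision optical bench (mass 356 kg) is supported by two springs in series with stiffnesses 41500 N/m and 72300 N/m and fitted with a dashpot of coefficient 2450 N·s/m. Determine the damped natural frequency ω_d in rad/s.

Series springs: 1/k_eq = 1/41500 + 1/72300 = 3.793×10^-5, so k_eq = 26370 N/m.
ω_n = √(k_eq/m) = √(26370/356) = 8.606 rad/s.
Critical damping c_c = 2√(k_eq·m) = 2√(26370 × 356) = 6127 N·s/m, so ζ = c/c_c = 2450/6127 = 0.3998.
ω_d = ω_n√(1 − ζ²) = 8.606 × √(1 − 0.160) = 7.888 rad/s.

7.89 rad/s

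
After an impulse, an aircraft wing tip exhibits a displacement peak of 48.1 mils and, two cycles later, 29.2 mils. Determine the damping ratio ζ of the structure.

0.0397

Logarithmic decrement δ = (1/n)·ln(x₀/x_n) = (1/2)·ln(48.1/29.2) = (1/2)·ln(1.647) = 0.2496.
ζ = δ/√(4π² + δ²) = 0.2496/√(39.48 + 0.0623) = 0.2496/6.288 = 0.03969.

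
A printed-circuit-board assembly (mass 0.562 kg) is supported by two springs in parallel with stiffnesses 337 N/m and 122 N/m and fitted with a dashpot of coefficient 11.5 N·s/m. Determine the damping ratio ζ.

0.358

Parallel springs add: k_eq = 337 + 122 = 459.0 N/m.
ω_n = √(k_eq/m) = √(459.0/0.562) = 28.58 rad/s.
Critical damping c_c = 2√(k_eq·m) = 2√(459.0 × 0.562) = 32.12 N·s/m, so ζ = c/c_c = 11.5/32.12 = 0.3580.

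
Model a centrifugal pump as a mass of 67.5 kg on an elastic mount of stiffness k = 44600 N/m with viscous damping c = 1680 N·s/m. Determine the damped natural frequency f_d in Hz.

3.58 Hz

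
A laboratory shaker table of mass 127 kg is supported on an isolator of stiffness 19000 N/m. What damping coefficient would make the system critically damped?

c_c = 2√(k·m) = 2√(19000 × 127) = 2 × 1553 = 3107 N·s/m.

3110 N·s/m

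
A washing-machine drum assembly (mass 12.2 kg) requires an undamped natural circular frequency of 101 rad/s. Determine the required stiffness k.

k = m·ω_n² = 12.2 × 101.0² = 12.2 × 10200 = 124500 N/m.

124000 N/m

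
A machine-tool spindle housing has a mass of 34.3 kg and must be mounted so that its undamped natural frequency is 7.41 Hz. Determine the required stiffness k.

ω_n = 2πf_n = 2π × 7.41 = 46.56 rad/s.
k = m·ω_n² = 34.3 × 46.56² = 34.3 × 2168 = 74350 N/m.

74400 N/m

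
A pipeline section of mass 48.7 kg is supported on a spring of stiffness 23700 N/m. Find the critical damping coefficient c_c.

2150 N·s/m

c_c = 2√(k·m) = 2√(23700 × 48.7) = 2 × 1074 = 2149 N·s/m.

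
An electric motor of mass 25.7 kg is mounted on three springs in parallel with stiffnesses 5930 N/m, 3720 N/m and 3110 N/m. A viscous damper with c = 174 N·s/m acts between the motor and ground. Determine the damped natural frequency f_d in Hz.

Parallel springs add: k_eq = 5930 + 3720 + 3110 = 12760 N/m.
ω_n = √(k_eq/m) = √(12760/25.7) = 22.28 rad/s.
Critical damping c_c = 2√(k_eq·m) = 2√(12760 × 25.7) = 1145 N·s/m, so ζ = c/c_c = 174/1145 = 0.1519.
ω_d = ω_n√(1 − ζ²) = 22.28 × √(1 − 0.0231) = 22.02 rad/s.
f_d = ω_d/(2π) = 3.505 Hz.

3.51 Hz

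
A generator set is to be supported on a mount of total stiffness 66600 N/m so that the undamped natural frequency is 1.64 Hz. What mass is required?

ω_n = 2πf_n = 2π × 1.64 = 10.30 rad/s.
m = k/ω_n² = 66600/10.30² = 66600/106.2 = 627.2 kg.

627 kg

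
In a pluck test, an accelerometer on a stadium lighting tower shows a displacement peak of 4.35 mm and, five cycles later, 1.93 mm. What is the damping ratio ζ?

Logarithmic decrement δ = (1/n)·ln(x₀/x_n) = (1/5)·ln(4.35/1.93) = (1/5)·ln(2.254) = 0.1625.
ζ = δ/√(4π² + δ²) = 0.1625/√(39.48 + 0.0264) = 0.1625/6.285 = 0.02586.

0.0259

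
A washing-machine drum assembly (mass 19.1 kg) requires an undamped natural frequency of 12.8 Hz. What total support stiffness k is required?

ω_n = 2πf_n = 2π × 12.8 = 80.42 rad/s.
k = m·ω_n² = 19.1 × 80.42² = 19.1 × 6468 = 123500 N/m.

124000 N/m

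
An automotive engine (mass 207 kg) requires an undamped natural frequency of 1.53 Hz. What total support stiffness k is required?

ω_n = 2πf_n = 2π × 1.53 = 9.613 rad/s.
k = m·ω_n² = 207 × 9.613² = 207 × 92.42 = 19130 N/m.

19100 N/m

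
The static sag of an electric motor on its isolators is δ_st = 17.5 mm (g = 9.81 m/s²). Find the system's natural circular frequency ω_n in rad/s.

23.7 rad/s

ω_n = √(g/δ_st) = √(9.81/0.0175) = √560.6 = 23.68 rad/s.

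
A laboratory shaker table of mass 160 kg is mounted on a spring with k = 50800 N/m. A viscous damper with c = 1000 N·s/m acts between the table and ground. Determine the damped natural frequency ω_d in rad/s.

17.5 rad/s

ω_n = √(k/m) = √(50800/160) = 17.82 rad/s.
Critical damping c_c = 2√(k·m) = 2√(50800 × 160) = 5702 N·s/m, so ζ = c/c_c = 1000/5702 = 0.1754.
ω_d = ω_n√(1 − ζ²) = 17.82 × √(1 − 0.0308) = 17.54 rad/s.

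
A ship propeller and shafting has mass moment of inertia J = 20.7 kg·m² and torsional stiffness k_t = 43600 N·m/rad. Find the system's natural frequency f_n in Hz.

7.30 Hz

ω_n = √(k_t/J) = √(43600/20.7) = √2106 = 45.89 rad/s.
f_n = ω_n/(2π) = 45.89/6.283 = 7.304 Hz.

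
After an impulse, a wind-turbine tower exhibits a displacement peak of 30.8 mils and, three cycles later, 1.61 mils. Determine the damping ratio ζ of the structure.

0.155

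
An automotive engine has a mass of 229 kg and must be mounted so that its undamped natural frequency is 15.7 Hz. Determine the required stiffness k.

ω_n = 2πf_n = 2π × 15.7 = 98.65 rad/s.
k = m·ω_n² = 229 × 98.65² = 229 × 9731 = 2228000 N/m.

2230000 N/m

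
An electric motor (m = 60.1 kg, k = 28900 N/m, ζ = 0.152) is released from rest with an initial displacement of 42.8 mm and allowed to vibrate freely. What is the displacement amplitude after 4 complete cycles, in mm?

Logarithmic decrement δ = 2πζ/√(1 − ζ²) = 2π × 0.1520/√(1 − 0.0231) = 0.9663.
After n cycles, x_n/x₀ = e^(−nδ), so x_4 = 42.8 × e^(−4 × 0.9663) = 42.8 × 0.02096 = 0.8971 mm.

0.897 mm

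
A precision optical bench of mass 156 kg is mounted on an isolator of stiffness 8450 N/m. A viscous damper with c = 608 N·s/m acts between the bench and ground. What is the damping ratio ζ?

0.265

ω_n = √(k/m) = √(8450/156) = 7.360 rad/s.
Critical damping c_c = 2√(k·m) = 2√(8450 × 156) = 2296 N·s/m, so ζ = c/c_c = 608/2296 = 0.2648.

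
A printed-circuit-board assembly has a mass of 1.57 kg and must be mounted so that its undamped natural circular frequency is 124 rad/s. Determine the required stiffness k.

24100 N/m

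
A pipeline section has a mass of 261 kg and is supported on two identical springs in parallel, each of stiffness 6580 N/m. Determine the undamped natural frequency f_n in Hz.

Parallel springs add: k_eq = 2 × 6580 = 13160 N/m.
ω_n = √(k_eq/m) = √(13160/261) = √50.42 = 7.101 rad/s.
f_n = ω_n/(2π) = 7.101/6.283 = 1.130 Hz.

1.13 Hz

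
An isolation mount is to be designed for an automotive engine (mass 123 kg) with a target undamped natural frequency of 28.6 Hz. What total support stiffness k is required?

ω_n = 2πf_n = 2π × 28.6 = 179.7 rad/s.
k = m·ω_n² = 123 × 179.7² = 123 × 32290 = 3972000 N/m.

3970000 N/m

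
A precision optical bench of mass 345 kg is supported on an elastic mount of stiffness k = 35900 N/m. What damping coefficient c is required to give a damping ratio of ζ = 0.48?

3380 N·s/m

c_c = 2√(k·m) = 2√(35900 × 345) = 7039 N·s/m.
c = ζ·c_c = 0.48 × 7039 = 3379 N·s/m.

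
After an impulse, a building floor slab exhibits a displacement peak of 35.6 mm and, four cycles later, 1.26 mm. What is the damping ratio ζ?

0.132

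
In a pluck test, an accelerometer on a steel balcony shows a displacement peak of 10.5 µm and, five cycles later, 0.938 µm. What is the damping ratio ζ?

0.0767

Logarithmic decrement δ = (1/n)·ln(x₀/x_n) = (1/5)·ln(10.5/0.938) = (1/5)·ln(11.19) = 0.4831.
ζ = δ/√(4π² + δ²) = 0.4831/√(39.48 + 0.233) = 0.4831/6.302 = 0.07666.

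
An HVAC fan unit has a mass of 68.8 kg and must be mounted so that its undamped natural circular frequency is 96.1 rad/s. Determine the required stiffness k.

635000 N/m

k = m·ω_n² = 68.8 × 96.10² = 68.8 × 9235 = 635400 N/m.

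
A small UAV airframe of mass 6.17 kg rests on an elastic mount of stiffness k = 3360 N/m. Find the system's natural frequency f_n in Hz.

3.71 Hz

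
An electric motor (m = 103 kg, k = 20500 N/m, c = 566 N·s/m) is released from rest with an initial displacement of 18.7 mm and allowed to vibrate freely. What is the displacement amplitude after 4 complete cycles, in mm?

ζ = c/(2√(km)) = 566/(2√(20500 × 103)) = 566/2906 = 0.1948.
Logarithmic decrement δ = 2πζ/√(1 − ζ²) = 2π × 0.1948/√(1 − 0.0379) = 1.248.
After n cycles, x_n/x₀ = e^(−nδ), so x_4 = 18.7 × e^(−4 × 1.248) = 18.7 × 0.006804 = 0.1272 mm.

0.127 mm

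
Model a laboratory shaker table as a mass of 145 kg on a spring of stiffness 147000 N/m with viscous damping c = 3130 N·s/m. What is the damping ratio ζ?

ω_n = √(k/m) = √(147000/145) = 31.84 rad/s.
Critical damping c_c = 2√(k·m) = 2√(147000 × 145) = 9234 N·s/m, so ζ = c/c_c = 3130/9234 = 0.3390.

0.339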